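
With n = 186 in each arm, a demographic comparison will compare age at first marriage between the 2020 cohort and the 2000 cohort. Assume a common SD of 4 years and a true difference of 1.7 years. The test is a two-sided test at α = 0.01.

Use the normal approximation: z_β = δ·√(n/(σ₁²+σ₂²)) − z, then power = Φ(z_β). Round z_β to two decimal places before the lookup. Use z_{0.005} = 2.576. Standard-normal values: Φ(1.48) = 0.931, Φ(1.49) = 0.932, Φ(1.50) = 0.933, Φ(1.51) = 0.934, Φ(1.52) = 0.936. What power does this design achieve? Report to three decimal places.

z_β = δ·√(n/(σ₁²+σ₂²)) − z_{α/2}
    = 1.7 · √(186/32) − 2.576
    = 1.7 · 2.41091 − 2.576
    = 4.0986 − 2.576 = 1.5226 → 1.52
Power = Φ(1.52) = 0.936.

Power ≈ 0.936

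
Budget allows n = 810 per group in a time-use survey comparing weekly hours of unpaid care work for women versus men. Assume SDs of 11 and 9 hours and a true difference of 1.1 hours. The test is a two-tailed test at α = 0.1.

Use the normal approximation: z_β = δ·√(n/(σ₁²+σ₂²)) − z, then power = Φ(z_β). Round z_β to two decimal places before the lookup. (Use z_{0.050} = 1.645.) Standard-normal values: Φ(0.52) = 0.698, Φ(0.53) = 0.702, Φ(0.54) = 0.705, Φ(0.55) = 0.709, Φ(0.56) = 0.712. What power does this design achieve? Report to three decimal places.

z_β = δ·√(n/(σ₁²+σ₂²)) − z_{α/2}
    = 1.1 · √(810/202) − 1.645
    = 1.1 · 2.00247 − 1.645
    = 2.2027 − 1.645 = 0.5577 → 0.56
Power = Φ(0.56) = 0.712.

Power ≈ 0.712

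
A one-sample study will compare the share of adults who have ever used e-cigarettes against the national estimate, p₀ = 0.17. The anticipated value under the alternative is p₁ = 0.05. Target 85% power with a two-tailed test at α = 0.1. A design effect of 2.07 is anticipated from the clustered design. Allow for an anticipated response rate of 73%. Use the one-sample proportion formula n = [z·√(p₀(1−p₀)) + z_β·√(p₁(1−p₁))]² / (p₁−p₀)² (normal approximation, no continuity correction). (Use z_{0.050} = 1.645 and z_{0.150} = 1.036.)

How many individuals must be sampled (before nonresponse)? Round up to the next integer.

n = 141

n = [z_{α/2}·√(p₀q₀) + z_β·√(p₁q₁)]² / (p₁ − p₀)²
  = [1.645·√(0.17·0.83) + 1.036·√(0.05·0.95)]² / (-0.12)²
  = [1.645·0.3756 + 1.036·0.2179]² / 0.0144
  = [0.8437]² / 0.0144
  = 49.43
Design effect: 2.07 × 49.43 = 102.33.
Adjust for 73% response: 102.33 / 0.73 = 140.17.
Round up → n = 141.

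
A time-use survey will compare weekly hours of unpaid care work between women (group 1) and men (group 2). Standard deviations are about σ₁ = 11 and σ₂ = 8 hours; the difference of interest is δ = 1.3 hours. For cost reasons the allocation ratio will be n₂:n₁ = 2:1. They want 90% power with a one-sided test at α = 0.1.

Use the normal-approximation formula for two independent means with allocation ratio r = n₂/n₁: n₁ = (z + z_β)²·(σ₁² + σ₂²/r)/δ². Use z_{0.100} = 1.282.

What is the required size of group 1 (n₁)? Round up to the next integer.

n₁ = 596

n₁ = (z_α + z_β)² · (σ₁² + σ₂²/r) / δ²
   = (1.282 + 1.282)² · (11² + 8²/2) / 1.3²
   = 6.5741 · (121 + 32) / 1.69
   = 6.5741 · 153 / 1.69
   = 595.17
Round up → n₁ = 596; n₂ = r·n₁ = 2 × 596 = 1192.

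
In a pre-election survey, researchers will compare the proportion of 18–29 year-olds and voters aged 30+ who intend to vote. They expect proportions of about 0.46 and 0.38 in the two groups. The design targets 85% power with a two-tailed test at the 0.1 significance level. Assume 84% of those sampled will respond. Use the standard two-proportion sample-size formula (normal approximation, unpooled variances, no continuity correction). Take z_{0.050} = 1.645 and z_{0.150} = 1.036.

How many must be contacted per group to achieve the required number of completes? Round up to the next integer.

n = 648 per group

n = (z_{α/2} + z_β)² · [p₁(1−p₁) + p₂(1−p₂)] / (p₁ − p₂)²
  = (1.645 + 1.036)² · (0.46·0.54 + 0.38·0.62) / (0.08)²
  = (2.681)² · (0.2484 + 0.2356) / 0.0064
  = 7.1878 · 0.4840 / 0.0064
  = 543.57
Adjust for 84% response: 543.57 / 0.84 = 647.11.
Round up → n = 648 per group.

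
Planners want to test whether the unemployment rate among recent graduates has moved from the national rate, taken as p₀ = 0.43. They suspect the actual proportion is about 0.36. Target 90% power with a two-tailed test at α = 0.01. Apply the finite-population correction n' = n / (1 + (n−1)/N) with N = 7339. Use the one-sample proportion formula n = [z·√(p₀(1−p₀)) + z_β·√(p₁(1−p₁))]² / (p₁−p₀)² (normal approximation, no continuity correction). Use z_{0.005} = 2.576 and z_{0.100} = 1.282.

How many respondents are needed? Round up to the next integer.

n = [z_{α/2}·√(p₀q₀) + z_β·√(p₁q₁)]² / (p₁ − p₀)²
  = [2.576·√(0.43·0.57) + 1.282·√(0.36·0.64)]² / (-0.07)²
  = [2.576·0.4951 + 1.282·0.4800]² / 0.0049
  = [1.8907]² / 0.0049
  = 729.52
Finite-population correction (N = 7339): 729.52 / (1 + (729.52 − 1)/7339) = 663.64.
Round up → n = 664.

n = 664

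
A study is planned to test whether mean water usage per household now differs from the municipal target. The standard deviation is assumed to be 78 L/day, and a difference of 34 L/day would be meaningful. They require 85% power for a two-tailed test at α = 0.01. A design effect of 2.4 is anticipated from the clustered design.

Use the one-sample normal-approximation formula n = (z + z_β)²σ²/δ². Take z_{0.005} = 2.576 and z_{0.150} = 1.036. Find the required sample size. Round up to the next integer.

n = 165

n = (z_{α/2} + z_β)² · σ² / δ²
  = (2.576 + 1.036)² · 78² / 34²
  = 13.0465 · 6084 / 1156
  = 68.66
Design effect: 2.4 × 68.66 = 164.79.
Round up → n = 165.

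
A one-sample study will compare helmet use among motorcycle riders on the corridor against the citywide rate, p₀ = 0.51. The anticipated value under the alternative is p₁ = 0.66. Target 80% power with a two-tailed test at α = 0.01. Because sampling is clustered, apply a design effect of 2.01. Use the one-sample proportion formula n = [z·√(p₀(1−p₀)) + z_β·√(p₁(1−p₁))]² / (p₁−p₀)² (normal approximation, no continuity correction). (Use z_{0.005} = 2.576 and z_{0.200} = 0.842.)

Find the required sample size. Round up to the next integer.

n = [z_{α/2}·√(p₀q₀) + z_β·√(p₁q₁)]² / (p₁ − p₀)²
  = [2.576·√(0.51·0.49) + 0.842·√(0.66·0.34)]² / (0.15)²
  = [2.576·0.4999 + 0.842·0.4737]² / 0.0225
  = [1.6866]² / 0.0225
  = 126.43
Design effect: 2.01 × 126.43 = 254.12.
Round up → n = 255.

n = 255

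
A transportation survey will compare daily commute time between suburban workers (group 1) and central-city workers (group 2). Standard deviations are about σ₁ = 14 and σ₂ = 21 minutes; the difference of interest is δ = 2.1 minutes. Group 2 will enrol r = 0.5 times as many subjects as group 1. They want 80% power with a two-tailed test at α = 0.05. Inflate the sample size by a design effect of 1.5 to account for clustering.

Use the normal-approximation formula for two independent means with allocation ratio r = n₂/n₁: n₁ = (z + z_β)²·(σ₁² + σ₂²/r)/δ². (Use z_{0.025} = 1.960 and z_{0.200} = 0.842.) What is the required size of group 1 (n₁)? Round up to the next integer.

n₁ = 2879

n₁ = (z_{α/2} + z_β)² · (σ₁² + σ₂²/r) / δ²
   = (1.960 + 0.842)² · (14² + 21²/0.5) / 2.1²
   = 7.8512 · (196 + 882) / 4.41
   = 7.8512 · 1078 / 4.41
   = 1919.18
Design effect: 1.5 × 1919.18 = 2878.77.
Round up → n₁ = 2879; n₂ = r·n₁ = 0.5 × 2879 = 1440.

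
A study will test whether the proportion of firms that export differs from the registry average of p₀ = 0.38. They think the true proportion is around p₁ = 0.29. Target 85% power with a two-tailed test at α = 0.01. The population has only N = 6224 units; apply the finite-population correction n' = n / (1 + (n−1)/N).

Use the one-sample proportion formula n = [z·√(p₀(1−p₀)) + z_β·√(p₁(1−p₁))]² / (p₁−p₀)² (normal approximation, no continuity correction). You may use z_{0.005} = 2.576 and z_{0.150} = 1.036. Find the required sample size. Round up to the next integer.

n = [z_{α/2}·√(p₀q₀) + z_β·√(p₁q₁)]² / (p₁ − p₀)²
  = [2.576·√(0.38·0.62) + 1.036·√(0.29·0.71)]² / (-0.09)²
  = [2.576·0.4854 + 1.036·0.4538]² / 0.0081
  = [1.7205]² / 0.0081
  = 365.43
Finite-population correction (N = 6224): 365.43 / (1 + (365.43 − 1)/6224) = 345.21.
Round up → n = 346.

n = 346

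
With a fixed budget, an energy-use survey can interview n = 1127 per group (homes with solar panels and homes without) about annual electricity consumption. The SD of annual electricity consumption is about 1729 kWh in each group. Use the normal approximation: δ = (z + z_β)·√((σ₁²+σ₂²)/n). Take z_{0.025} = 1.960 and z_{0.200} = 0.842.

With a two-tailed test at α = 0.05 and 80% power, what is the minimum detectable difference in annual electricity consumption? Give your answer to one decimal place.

Minimum detectable difference ≈ 204.1 kWh

δ = (z_{α/2} + z_β) · √((σ₁²+σ₂²)/n)
  = (1.960 + 0.842) · √(5978882/1127)
  = 2.802 · √5305.1
  = 2.802 · 72.8363
  = 204.0874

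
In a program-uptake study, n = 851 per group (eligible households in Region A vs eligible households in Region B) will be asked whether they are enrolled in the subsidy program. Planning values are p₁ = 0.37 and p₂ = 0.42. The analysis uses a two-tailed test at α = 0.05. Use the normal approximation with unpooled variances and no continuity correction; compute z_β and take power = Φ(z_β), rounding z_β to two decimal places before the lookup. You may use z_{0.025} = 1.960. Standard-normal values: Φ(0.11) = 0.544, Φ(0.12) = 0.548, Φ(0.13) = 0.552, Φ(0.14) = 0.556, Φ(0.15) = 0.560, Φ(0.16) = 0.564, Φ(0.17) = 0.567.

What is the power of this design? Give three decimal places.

Power ≈ 0.560

z_β = |p₁−p₂|·√(n/[p₁q₁+p₂q₂]) − z_{α/2}
    = 0.05 · √(851/0.4767) − 1.960
    = 0.05 · 42.2515 − 1.960
    = 2.1126 − 1.960 = 0.1526 → 0.15
Power = Φ(0.15) = 0.560.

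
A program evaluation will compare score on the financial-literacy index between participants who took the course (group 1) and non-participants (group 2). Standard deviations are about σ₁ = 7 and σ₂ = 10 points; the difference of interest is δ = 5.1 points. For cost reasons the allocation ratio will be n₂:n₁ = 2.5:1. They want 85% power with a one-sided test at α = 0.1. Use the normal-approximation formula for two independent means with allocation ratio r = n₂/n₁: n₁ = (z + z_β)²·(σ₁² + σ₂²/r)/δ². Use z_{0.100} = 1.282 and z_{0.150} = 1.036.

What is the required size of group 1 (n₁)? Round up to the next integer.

n₁ = 19

n₁ = (z_α + z_β)² · (σ₁² + σ₂²/r) / δ²
   = (1.282 + 1.036)² · (7² + 10²/2.5) / 5.1²
   = 5.3731 · (49 + 40) / 26.01
   = 5.3731 · 89 / 26.01
   = 18.39
Round up → n₁ = 19; n₂ = r·n₁ = 2.5 × 19 = 48.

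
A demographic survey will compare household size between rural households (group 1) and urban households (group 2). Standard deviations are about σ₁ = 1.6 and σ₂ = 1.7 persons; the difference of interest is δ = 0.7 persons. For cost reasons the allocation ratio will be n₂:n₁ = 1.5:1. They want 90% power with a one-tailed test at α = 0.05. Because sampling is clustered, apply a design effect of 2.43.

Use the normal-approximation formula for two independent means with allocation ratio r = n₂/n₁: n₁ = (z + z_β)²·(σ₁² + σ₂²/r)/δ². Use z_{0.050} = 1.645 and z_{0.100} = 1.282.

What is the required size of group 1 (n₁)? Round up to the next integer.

n₁ = 191

n₁ = (z_α + z_β)² · (σ₁² + σ₂²/r) / δ²
   = (1.645 + 1.282)² · (1.6² + 1.7²/1.5) / 0.7²
   = 8.5673 · (2.56 + 1.9267) / 0.49
   = 8.5673 · 4.4867 / 0.49
   = 78.45
Design effect: 2.43 × 78.45 = 190.62.
Round up → n₁ = 191; n₂ = r·n₁ = 1.5 × 191 = 287.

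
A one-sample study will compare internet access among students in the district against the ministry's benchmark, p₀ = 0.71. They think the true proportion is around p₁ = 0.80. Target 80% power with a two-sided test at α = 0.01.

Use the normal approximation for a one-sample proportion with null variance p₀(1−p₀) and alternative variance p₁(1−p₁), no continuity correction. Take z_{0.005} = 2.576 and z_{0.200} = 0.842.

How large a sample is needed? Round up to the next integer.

n = [z_{α/2}·√(p₀q₀) + z_β·√(p₁q₁)]² / (p₁ − p₀)²
  = [2.576·√(0.71·0.29) + 0.842·√(0.80·0.20)]² / (0.09)²
  = [2.576·0.4538 + 0.842·0.4000]² / 0.0081
  = [1.5057]² / 0.0081
  = 279.89
Round up → n = 280.

n = 280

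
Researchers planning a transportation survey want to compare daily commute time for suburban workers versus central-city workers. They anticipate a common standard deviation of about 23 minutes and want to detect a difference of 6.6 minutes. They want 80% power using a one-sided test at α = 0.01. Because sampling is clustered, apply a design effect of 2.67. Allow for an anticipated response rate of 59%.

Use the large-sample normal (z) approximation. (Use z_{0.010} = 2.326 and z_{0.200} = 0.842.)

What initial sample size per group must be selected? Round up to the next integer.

n = 1104 per group

n = (z_α + z_β)² · (σ₁² + σ₂²) / δ²
  = (2.326 + 0.842)² · (2·23² = 1058) / 6.6²
  = 10.0362 · 1058 / 43.56
  = 243.76
Design effect: 2.67 × 243.76 = 650.85.
Adjust for 59% response: 650.85 / 0.59 = 1103.13.
Round up → n = 1104 per group.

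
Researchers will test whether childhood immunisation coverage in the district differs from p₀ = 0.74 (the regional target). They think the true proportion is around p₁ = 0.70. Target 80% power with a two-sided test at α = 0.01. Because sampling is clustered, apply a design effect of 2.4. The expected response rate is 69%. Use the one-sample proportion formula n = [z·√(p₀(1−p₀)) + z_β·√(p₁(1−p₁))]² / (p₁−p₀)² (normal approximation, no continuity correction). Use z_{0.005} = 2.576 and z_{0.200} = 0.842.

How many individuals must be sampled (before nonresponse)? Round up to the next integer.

n = [z_{α/2}·√(p₀q₀) + z_β·√(p₁q₁)]² / (p₁ − p₀)²
  = [2.576·√(0.74·0.26) + 0.842·√(0.70·0.30)]² / (-0.04)²
  = [2.576·0.4386 + 0.842·0.4583]² / 0.0016
  = [1.5158]² / 0.0016
  = 1435.98
Design effect: 2.4 × 1435.98 = 3446.36.
Adjust for 69% response: 3446.36 / 0.69 = 4994.72.
Round up → n = 4995.

n = 4995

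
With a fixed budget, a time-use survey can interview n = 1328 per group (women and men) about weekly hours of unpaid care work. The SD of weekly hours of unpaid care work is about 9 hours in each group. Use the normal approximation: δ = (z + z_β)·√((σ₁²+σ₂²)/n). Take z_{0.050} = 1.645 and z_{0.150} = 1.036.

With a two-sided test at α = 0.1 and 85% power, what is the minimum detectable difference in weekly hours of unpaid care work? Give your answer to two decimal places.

δ = (z_{α/2} + z_β) · √((σ₁²+σ₂²)/n)
  = (1.645 + 1.036) · √(162/1328)
  = 2.681 · √0.12199
  = 2.681 · 0.3493
  = 0.9364

Minimum detectable difference ≈ 0.94 hours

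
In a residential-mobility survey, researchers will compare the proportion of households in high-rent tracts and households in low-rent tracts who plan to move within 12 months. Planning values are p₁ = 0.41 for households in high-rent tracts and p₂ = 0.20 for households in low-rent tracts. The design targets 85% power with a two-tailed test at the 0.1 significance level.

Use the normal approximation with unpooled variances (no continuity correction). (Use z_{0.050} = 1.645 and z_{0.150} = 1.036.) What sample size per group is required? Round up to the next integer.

n = (z_{α/2} + z_β)² · [p₁(1−p₁) + p₂(1−p₂)] / (p₁ − p₂)²
  = (1.645 + 1.036)² · (0.41·0.59 + 0.20·0.80) / (0.21)²
  = (2.681)² · (0.2419 + 0.1600) / 0.0441
  = 7.1878 · 0.4019 / 0.0441
  = 65.50
Round up → n = 66 per group.

n = 66 per group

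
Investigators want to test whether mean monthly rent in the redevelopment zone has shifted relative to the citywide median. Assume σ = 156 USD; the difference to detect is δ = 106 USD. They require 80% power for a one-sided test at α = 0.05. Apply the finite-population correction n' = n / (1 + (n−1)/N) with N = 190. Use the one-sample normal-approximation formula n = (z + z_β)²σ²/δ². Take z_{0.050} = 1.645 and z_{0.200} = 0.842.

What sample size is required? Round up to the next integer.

n = 13

n = (z_α + z_β)² · σ² / δ²
  = (1.645 + 0.842)² · 156² / 106²
  = 6.1852 · 24336 / 11236
  = 13.40
Finite-population correction (N = 190): 13.40 / (1 + (13.40 − 1)/190) = 12.58.
Round up → n = 13.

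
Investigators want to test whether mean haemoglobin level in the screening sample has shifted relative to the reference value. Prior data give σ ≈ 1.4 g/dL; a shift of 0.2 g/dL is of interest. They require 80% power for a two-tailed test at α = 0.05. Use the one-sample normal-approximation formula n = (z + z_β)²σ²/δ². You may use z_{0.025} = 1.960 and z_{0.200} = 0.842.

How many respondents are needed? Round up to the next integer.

n = (z_{α/2} + z_β)² · σ² / δ²
  = (1.960 + 0.842)² · 1.4² / 0.2²
  = 7.8512 · 1.96 / 0.04
  = 384.71
Round up → n = 385.

n = 385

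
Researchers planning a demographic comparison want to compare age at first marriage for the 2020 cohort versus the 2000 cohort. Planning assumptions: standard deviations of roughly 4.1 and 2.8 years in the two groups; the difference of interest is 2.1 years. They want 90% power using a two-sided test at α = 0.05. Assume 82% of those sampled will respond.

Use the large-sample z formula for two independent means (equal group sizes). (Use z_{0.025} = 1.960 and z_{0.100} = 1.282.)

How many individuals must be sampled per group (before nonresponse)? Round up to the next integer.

n = 72 per group

n = (z_{α/2} + z_β)² · (σ₁² + σ₂²) / δ²
  = (1.960 + 1.282)² · (4.1² + 2.8² = 24.65) / 2.1²
  = 10.5106 · 24.65 / 4.41
  = 58.75
Adjust for 82% response: 58.75 / 0.82 = 71.65.
Round up → n = 72 per group.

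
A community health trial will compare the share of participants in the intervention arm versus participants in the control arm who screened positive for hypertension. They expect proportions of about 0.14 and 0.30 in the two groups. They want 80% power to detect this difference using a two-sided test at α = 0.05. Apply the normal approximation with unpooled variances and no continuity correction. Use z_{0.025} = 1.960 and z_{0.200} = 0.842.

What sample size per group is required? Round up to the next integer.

n = (z_{α/2} + z_β)² · [p₁(1−p₁) + p₂(1−p₂)] / (p₁ − p₂)²
  = (1.960 + 0.842)² · (0.14·0.86 + 0.30·0.70) / (-0.16)²
  = (2.802)² · (0.1204 + 0.2100) / 0.0256
  = 7.8512 · 0.3304 / 0.0256
  = 101.33
Round up → n = 102 per group.

n = 102 per group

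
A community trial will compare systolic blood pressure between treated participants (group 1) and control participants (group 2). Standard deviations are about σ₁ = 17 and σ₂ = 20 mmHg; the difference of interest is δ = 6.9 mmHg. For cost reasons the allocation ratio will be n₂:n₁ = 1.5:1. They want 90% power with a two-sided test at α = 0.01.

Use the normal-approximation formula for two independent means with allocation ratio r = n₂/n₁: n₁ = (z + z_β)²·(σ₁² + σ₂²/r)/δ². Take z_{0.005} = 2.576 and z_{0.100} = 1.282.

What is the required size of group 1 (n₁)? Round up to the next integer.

n₁ = 174

n₁ = (z_{α/2} + z_β)² · (σ₁² + σ₂²/r) / δ²
   = (2.576 + 1.282)² · (17² + 20²/1.5) / 6.9²
   = 14.8842 · (289 + 266.6667) / 47.61
   = 14.8842 · 555.6667 / 47.61
   = 173.72
Round up → n₁ = 174; n₂ = r·n₁ = 1.5 × 174 = 261.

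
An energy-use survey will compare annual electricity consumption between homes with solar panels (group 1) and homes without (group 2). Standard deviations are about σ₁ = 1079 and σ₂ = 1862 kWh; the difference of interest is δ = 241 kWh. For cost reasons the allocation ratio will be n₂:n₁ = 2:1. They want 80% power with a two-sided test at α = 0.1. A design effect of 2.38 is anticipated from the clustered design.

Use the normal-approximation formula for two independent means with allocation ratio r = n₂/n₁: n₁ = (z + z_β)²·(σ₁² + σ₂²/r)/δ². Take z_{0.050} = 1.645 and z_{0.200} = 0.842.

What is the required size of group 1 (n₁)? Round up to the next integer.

n₁ = 735

n₁ = (z_{α/2} + z_β)² · (σ₁² + σ₂²/r) / δ²
   = (1.645 + 0.842)² · (1079² + 1862²/2) / 241²
   = 6.1852 · (1164241 + 1733522) / 58081
   = 6.1852 · 2897763 / 58081
   = 308.59
Design effect: 2.38 × 308.59 = 734.44.
Round up → n₁ = 735; n₂ = r·n₁ = 2 × 735 = 1470.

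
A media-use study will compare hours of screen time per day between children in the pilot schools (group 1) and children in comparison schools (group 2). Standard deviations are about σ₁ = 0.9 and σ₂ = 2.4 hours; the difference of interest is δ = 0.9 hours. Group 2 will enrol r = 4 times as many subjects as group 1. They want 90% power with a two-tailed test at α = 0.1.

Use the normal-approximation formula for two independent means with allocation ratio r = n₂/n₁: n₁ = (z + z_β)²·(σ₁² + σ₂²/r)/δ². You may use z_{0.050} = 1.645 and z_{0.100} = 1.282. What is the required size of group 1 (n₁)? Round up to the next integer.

n₁ = (z_{α/2} + z_β)² · (σ₁² + σ₂²/r) / δ²
   = (1.645 + 1.282)² · (0.9² + 2.4²/4) / 0.9²
   = 8.5673 · (0.81 + 1.44) / 0.81
   = 8.5673 · 2.25 / 0.81
   = 23.80
Round up → n₁ = 24; n₂ = r·n₁ = 4 × 24 = 96.

n₁ = 24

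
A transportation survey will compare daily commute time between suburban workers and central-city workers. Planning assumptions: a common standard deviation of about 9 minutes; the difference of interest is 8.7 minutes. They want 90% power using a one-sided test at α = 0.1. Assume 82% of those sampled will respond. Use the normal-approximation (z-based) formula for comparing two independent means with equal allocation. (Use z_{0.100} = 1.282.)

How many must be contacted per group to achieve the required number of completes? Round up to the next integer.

n = 18 per group

n = (z_α + z_β)² · (σ₁² + σ₂²) / δ²
  = (1.282 + 1.282)² · (2·9² = 162) / 8.7²
  = 6.5741 · 162 / 75.69
  = 14.07
Adjust for 82% response: 14.07 / 0.82 = 17.16.
Round up → n = 18 per group.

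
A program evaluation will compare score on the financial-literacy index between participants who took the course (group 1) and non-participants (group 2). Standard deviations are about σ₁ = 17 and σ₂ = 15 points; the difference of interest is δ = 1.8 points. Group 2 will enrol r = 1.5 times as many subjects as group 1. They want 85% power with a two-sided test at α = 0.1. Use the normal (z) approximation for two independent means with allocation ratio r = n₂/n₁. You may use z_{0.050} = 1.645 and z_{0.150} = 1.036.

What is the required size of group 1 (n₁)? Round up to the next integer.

n₁ = 974

n₁ = (z_{α/2} + z_β)² · (σ₁² + σ₂²/r) / δ²
   = (1.645 + 1.036)² · (17² + 15²/1.5) / 1.8²
   = 7.1878 · (289 + 150) / 3.24
   = 7.1878 · 439 / 3.24
   = 973.90
Round up → n₁ = 974; n₂ = r·n₁ = 1.5 × 974 = 1461.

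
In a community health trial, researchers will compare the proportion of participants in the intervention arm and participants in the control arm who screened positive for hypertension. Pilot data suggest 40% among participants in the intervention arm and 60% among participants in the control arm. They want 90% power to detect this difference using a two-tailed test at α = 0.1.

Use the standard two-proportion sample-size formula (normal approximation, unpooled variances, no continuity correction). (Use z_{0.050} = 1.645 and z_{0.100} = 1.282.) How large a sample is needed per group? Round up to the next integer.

n = (z_{α/2} + z_β)² · [p₁(1−p₁) + p₂(1−p₂)] / (p₁ − p₂)²
  = (1.645 + 1.282)² · (0.40·0.60 + 0.60·0.40) / (-0.20)²
  = (2.927)² · (0.2400 + 0.2400) / 0.0400
  = 8.5673 · 0.4800 / 0.0400
  = 102.81
Round up → n = 103 per group.

n = 103 per group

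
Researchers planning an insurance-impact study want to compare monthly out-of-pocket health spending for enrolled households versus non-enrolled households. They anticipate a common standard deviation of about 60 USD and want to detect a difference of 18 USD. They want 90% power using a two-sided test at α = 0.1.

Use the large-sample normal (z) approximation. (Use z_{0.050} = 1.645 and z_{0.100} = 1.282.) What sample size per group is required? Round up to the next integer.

n = 191 per group

n = (z_{α/2} + z_β)² · (σ₁² + σ₂²) / δ²
  = (1.645 + 1.282)² · (2·60² = 7200) / 18²
  = 8.5673 · 7200 / 324
  = 190.39
Round up → n = 191 per group.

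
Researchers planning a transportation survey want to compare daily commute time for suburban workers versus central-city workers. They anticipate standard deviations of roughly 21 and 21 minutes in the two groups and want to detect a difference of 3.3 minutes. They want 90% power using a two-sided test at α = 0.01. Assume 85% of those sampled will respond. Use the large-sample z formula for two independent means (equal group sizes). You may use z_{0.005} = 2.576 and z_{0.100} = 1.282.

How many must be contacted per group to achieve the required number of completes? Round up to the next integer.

n = (z_{α/2} + z_β)² · (σ₁² + σ₂²) / δ²
  = (2.576 + 1.282)² · (21² + 21² = 882) / 3.3²
  = 14.8842 · 882 / 10.89
  = 1205.49
Adjust for 85% response: 1205.49 / 0.85 = 1418.23.
Round up → n = 1419 per group.

n = 1419 per group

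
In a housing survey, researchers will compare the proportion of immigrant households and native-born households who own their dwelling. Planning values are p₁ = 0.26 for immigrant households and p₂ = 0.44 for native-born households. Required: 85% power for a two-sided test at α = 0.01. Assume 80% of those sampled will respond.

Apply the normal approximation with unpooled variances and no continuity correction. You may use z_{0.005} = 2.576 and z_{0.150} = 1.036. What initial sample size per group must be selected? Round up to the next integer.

n = (z_{α/2} + z_β)² · [p₁(1−p₁) + p₂(1−p₂)] / (p₁ − p₂)²
  = (2.576 + 1.036)² · (0.26·0.74 + 0.44·0.56) / (-0.18)²
  = (3.612)² · (0.1924 + 0.2464) / 0.0324
  = 13.0465 · 0.4388 / 0.0324
  = 176.69
Adjust for 80% response: 176.69 / 0.80 = 220.87.
Round up → n = 221 per group.

n = 221 per group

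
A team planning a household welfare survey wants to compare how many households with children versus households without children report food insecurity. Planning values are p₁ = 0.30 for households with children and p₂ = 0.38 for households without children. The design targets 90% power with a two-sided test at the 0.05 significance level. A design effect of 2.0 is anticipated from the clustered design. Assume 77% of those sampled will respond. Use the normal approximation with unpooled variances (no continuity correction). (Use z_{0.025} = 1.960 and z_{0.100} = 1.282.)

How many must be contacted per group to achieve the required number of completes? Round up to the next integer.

n = (z_{α/2} + z_β)² · [p₁(1−p₁) + p₂(1−p₂)] / (p₁ − p₂)²
  = (1.960 + 1.282)² · (0.30·0.70 + 0.38·0.62) / (-0.08)²
  = (3.242)² · (0.2100 + 0.2356) / 0.0064
  = 10.5106 · 0.4456 / 0.0064
  = 731.80
Design effect: 2.0 × 731.80 = 1463.60.
Adjust for 77% response: 1463.60 / 0.77 = 1900.77.
Round up → n = 1901 per group.

n = 1901 per group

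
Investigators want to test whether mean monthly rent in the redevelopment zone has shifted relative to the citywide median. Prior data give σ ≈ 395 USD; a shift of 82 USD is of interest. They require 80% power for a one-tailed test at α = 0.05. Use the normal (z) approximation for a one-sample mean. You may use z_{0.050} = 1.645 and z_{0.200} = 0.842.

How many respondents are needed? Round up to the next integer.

n = (z_α + z_β)² · σ² / δ²
  = (1.645 + 0.842)² · 395² / 82²
  = 6.1852 · 156025 / 6724
  = 143.52
Round up → n = 144.

n = 144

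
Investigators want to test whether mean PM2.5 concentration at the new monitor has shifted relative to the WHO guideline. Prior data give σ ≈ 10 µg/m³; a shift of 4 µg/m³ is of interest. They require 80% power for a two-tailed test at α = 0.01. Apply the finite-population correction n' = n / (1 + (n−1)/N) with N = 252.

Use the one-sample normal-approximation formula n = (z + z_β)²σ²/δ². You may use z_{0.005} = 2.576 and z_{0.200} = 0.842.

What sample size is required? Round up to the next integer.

n = (z_{α/2} + z_β)² · σ² / δ²
  = (2.576 + 0.842)² · 10² / 4²
  = 11.6827 · 100 / 16
  = 73.02
Finite-population correction (N = 252): 73.02 / (1 + (73.02 − 1)/252) = 56.79.
Round up → n = 57.

n = 57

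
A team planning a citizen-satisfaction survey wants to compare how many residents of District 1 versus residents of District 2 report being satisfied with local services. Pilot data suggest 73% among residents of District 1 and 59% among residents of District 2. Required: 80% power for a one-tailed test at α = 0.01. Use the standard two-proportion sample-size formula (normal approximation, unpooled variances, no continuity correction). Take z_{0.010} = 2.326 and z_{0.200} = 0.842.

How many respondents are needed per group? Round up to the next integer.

n = (z_α + z_β)² · [p₁(1−p₁) + p₂(1−p₂)] / (p₁ − p₂)²
  = (2.326 + 0.842)² · (0.73·0.27 + 0.59·0.41) / (0.14)²
  = (3.168)² · (0.1971 + 0.2419) / 0.0196
  = 10.0362 · 0.4390 / 0.0196
  = 224.79
Round up → n = 225 per group.

n = 225 per group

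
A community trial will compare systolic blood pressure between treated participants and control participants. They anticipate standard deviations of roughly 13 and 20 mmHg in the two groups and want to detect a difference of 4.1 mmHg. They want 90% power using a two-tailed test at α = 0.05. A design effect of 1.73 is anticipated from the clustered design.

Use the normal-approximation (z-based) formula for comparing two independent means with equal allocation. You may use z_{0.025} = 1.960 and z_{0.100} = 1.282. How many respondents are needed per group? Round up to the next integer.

n = (z_{α/2} + z_β)² · (σ₁² + σ₂²) / δ²
  = (1.960 + 1.282)² · (13² + 20² = 569) / 4.1²
  = 10.5106 · 569 / 16.81
  = 355.77
Design effect: 1.73 × 355.77 = 615.48.
Round up → n = 616 per group.

n = 616 per group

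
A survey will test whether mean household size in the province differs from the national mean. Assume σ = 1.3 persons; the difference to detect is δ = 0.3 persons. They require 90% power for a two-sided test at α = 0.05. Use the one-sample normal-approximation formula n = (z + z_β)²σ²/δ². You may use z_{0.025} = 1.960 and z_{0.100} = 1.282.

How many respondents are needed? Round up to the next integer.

n = (z_{α/2} + z_β)² · σ² / δ²
  = (1.960 + 1.282)² · 1.3² / 0.3²
  = 10.5106 · 1.69 / 0.09
  = 197.37
Round up → n = 198.

n = 198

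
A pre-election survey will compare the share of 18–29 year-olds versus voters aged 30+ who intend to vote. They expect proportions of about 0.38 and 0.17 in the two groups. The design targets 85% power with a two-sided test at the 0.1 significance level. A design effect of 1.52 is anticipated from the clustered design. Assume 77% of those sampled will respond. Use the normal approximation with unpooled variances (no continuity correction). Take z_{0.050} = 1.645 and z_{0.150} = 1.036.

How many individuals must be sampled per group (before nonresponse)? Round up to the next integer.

n = (z_{α/2} + z_β)² · [p₁(1−p₁) + p₂(1−p₂)] / (p₁ − p₂)²
  = (1.645 + 1.036)² · (0.38·0.62 + 0.17·0.83) / (0.21)²
  = (2.681)² · (0.2356 + 0.1411) / 0.0441
  = 7.1878 · 0.3767 / 0.0441
  = 61.40
Design effect: 1.52 × 61.40 = 93.32.
Adjust for 77% response: 93.32 / 0.77 = 121.20.
Round up → n = 122 per group.

n = 122 per group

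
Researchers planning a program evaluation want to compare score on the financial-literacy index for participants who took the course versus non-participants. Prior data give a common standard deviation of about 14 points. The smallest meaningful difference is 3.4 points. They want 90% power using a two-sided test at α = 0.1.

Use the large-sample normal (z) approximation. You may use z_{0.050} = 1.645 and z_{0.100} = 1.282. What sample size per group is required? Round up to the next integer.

n = 291 per group

n = (z_{α/2} + z_β)² · (σ₁² + σ₂²) / δ²
  = (1.645 + 1.282)² · (2·14² = 392) / 3.4²
  = 8.5673 · 392 / 11.56
  = 290.52
Round up → n = 291 per group.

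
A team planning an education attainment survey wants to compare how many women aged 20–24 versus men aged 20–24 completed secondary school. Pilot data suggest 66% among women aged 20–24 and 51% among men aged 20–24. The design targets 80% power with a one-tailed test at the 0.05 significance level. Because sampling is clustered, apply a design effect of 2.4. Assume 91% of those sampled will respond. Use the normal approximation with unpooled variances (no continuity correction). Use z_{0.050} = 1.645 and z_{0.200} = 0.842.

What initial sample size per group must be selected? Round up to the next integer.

n = (z_α + z_β)² · [p₁(1−p₁) + p₂(1−p₂)] / (p₁ − p₂)²
  = (1.645 + 0.842)² · (0.66·0.34 + 0.51·0.49) / (0.15)²
  = (2.487)² · (0.2244 + 0.2499) / 0.0225
  = 6.1852 · 0.4743 / 0.0225
  = 130.38
Design effect: 2.4 × 130.38 = 312.92.
Adjust for 91% response: 312.92 / 0.91 = 343.87.
Round up → n = 344 per group.

n = 344 per group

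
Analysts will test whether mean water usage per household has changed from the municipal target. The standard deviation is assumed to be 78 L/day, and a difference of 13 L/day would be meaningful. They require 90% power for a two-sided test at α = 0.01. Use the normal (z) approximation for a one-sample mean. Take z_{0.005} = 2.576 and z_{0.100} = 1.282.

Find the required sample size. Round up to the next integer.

n = 536

n = (z_{α/2} + z_β)² · σ² / δ²
  = (2.576 + 1.282)² · 78² / 13²
  = 14.8842 · 6084 / 169
  = 535.83
Round up → n = 536.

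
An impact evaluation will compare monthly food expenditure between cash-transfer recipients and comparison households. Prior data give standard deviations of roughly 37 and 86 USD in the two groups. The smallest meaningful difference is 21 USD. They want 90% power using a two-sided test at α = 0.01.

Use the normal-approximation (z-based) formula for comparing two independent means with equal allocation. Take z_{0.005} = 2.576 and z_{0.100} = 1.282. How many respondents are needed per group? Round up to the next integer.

n = 296 per group

n = (z_{α/2} + z_β)² · (σ₁² + σ₂²) / δ²
  = (2.576 + 1.282)² · (37² + 86² = 8765) / 21²
  = 14.8842 · 8765 / 441
  = 295.83
Round up → n = 296 per group.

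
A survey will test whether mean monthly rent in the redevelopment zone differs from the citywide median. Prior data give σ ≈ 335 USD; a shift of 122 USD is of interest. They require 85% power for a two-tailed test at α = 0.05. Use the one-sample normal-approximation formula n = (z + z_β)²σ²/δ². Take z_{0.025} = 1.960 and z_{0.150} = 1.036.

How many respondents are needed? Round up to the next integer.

n = (z_{α/2} + z_β)² · σ² / δ²
  = (1.960 + 1.036)² · 335² / 122²
  = 8.9760 · 112225 / 14884
  = 67.68
Round up → n = 68.

n = 68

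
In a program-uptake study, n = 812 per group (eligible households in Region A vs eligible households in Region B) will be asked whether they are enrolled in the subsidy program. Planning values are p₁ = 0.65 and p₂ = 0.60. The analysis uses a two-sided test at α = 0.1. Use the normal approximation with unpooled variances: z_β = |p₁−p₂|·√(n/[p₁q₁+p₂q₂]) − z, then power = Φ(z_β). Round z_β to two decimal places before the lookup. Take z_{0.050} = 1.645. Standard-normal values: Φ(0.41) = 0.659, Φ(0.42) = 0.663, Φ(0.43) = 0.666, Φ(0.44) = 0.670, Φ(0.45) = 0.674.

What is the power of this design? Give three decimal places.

Power ≈ 0.670

z_β = |p₁−p₂|·√(n/[p₁q₁+p₂q₂]) − z_{α/2}
    = 0.05 · √(812/0.4675) − 1.645
    = 0.05 · 41.6761 − 1.645
    = 2.0838 − 1.645 = 0.4388 → 0.44
Power = Φ(0.44) = 0.670.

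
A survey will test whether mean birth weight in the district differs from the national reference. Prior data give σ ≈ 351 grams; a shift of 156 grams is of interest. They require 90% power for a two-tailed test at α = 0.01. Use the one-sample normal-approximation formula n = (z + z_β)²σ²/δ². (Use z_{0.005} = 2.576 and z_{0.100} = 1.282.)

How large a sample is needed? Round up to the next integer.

n = (z_{α/2} + z_β)² · σ² / δ²
  = (2.576 + 1.282)² · 351² / 156²
  = 14.8842 · 123201 / 24336
  = 75.35
Round up → n = 76.

n = 76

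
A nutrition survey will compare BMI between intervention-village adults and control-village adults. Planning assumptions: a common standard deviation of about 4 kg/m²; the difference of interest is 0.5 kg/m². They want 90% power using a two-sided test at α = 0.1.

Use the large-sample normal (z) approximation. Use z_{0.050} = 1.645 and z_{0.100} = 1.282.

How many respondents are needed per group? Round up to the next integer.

n = (z_{α/2} + z_β)² · (σ₁² + σ₂²) / δ²
  = (1.645 + 1.282)² · (2·4² = 32) / 0.5²
  = 8.5673 · 32 / 0.25
  = 1096.62
Round up → n = 1097 per group.

n = 1097 per group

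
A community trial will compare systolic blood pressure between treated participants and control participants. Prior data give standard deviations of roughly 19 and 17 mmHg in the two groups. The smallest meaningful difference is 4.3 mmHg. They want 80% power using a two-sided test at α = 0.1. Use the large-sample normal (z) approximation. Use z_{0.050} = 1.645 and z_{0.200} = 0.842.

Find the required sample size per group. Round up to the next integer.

n = (z_{α/2} + z_β)² · (σ₁² + σ₂²) / δ²
  = (1.645 + 0.842)² · (19² + 17² = 650) / 4.3²
  = 6.1852 · 650 / 18.49
  = 217.43
Round up → n = 218 per group.

n = 218 per group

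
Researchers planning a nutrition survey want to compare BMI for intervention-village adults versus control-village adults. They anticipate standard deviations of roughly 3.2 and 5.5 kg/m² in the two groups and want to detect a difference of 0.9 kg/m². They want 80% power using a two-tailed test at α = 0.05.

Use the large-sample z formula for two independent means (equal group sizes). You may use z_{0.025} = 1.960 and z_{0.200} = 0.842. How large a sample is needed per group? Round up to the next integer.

n = 393 per group

n = (z_{α/2} + z_β)² · (σ₁² + σ₂²) / δ²
  = (1.960 + 0.842)² · (3.2² + 5.5² = 40.49) / 0.9²
  = 7.8512 · 40.49 / 0.81
  = 392.46
Round up → n = 393 per group.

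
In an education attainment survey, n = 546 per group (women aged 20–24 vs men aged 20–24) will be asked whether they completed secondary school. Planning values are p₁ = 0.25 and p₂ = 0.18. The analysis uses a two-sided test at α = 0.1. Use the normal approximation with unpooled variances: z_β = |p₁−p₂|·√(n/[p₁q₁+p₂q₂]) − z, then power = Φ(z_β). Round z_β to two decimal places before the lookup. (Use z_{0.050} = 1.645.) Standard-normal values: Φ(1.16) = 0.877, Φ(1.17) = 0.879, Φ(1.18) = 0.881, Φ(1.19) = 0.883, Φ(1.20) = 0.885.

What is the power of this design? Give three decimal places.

z_β = |p₁−p₂|·√(n/[p₁q₁+p₂q₂]) − z_{α/2}
    = 0.07 · √(546/0.3351) − 1.645
    = 0.07 · 40.3654 − 1.645
    = 2.8256 − 1.645 = 1.1806 → 1.18
Power = Φ(1.18) = 0.881.

Power ≈ 0.881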